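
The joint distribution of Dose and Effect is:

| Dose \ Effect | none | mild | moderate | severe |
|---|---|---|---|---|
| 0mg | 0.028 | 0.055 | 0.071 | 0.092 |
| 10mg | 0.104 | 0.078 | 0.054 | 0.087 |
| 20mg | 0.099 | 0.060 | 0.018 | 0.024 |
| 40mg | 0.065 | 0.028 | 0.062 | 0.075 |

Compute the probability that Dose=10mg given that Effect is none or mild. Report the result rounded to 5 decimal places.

0.35203

P(Effect=none) = 0.028 + 0.104 + 0.099 + 0.065 = 0.296.
P(Effect=mild) = 0.055 + 0.078 + 0.060 + 0.028 = 0.221.
P(Effect ∈ {none, mild}) = 0.296 + 0.221 = 0.517; P(Dose=10mg, Effect ∈ {none, mild}) = 0.104 + 0.078 = 0.182.
P(Dose=10mg | Effect ∈ {none, mild}) = 0.182/0.517 = 0.35203.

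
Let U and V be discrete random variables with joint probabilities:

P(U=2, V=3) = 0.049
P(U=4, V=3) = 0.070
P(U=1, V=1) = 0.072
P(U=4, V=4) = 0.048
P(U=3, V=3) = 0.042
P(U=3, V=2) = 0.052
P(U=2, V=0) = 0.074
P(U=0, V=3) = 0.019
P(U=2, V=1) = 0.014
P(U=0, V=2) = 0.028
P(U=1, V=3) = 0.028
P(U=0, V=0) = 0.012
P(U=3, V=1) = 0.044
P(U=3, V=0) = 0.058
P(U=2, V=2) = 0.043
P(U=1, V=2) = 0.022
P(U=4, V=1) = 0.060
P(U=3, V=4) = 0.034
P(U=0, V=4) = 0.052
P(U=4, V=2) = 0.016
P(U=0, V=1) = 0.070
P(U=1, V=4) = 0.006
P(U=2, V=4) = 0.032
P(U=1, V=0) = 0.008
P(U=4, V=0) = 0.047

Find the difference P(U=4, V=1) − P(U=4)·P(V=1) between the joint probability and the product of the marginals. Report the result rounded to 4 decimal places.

P(U=4) = 0.047 + 0.060 + 0.016 + 0.070 + 0.048 = 0.241.
P(V=1) = 0.070 + 0.072 + 0.014 + 0.044 + 0.060 = 0.260.
P(U=4, V=1) − P(U=4)P(V=1) = 0.060 − 0.241×0.260 = -0.0027.

-0.0027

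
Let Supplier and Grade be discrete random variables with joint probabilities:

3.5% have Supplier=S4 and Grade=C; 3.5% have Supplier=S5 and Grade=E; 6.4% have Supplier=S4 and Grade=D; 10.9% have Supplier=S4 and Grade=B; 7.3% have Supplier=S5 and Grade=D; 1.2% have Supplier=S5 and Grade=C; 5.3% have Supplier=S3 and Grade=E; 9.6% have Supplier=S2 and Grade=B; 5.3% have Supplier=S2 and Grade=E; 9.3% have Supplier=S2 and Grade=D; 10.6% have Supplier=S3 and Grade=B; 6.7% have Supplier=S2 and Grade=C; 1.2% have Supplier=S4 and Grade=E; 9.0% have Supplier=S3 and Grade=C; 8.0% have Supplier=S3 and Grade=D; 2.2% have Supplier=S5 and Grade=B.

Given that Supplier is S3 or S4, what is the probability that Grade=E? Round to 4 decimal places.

0.1184

P(Supplier=S3) = 0.106 + 0.090 + 0.080 + 0.053 = 0.329.
P(Supplier=S4) = 0.109 + 0.035 + 0.064 + 0.012 = 0.220.
P(Supplier ∈ {S3, S4}) = 0.329 + 0.220 = 0.549; P(Grade=E, Supplier ∈ {S3, S4}) = 0.053 + 0.012 = 0.065.
P(Grade=E | Supplier ∈ {S3, S4}) = 0.065/0.549 = 0.1184.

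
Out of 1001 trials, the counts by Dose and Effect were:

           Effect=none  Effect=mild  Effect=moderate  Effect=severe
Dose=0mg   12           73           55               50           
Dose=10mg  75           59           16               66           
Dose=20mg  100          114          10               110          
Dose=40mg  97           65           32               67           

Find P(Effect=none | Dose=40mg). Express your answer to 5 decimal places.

Total with Dose=40mg: 97 + 65 + 32 + 67 = 261.
P(Effect=none | Dose=40mg) = 97/261 = 0.37165.

0.37165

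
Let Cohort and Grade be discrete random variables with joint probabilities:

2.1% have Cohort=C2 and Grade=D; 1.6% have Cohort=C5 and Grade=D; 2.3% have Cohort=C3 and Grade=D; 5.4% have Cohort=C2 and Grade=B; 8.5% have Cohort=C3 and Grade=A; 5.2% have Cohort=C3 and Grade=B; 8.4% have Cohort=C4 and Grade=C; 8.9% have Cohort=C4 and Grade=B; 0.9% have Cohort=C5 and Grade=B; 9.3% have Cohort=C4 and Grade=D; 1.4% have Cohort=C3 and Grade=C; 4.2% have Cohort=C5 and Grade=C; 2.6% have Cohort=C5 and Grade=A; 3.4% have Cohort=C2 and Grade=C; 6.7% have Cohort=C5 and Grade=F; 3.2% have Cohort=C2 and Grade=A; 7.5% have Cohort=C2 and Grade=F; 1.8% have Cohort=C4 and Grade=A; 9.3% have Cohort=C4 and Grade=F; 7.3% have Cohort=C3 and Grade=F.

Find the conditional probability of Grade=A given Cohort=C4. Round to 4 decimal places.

0.0477

P(Cohort=C4) = 0.018 + 0.089 + 0.084 + 0.093 + 0.093 = 0.377.
P(Grade=A | Cohort=C4) = 0.018/0.377 = 0.0477.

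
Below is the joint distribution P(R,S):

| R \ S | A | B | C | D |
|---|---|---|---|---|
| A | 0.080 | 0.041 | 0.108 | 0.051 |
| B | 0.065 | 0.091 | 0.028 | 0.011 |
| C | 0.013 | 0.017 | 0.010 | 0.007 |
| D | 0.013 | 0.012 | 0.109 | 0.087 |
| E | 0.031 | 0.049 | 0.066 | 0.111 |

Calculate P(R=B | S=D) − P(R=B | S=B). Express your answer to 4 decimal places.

P(S=D) = 0.051 + 0.011 + 0.007 + 0.087 + 0.111 = 0.267; P(R=B | S=D) = 0.011/0.267 = 0.04120.
P(S=B) = 0.041 + 0.091 + 0.017 + 0.012 + 0.049 = 0.210; P(R=B | S=B) = 0.091/0.210 = 0.43333.
Difference = -0.3921.

-0.3921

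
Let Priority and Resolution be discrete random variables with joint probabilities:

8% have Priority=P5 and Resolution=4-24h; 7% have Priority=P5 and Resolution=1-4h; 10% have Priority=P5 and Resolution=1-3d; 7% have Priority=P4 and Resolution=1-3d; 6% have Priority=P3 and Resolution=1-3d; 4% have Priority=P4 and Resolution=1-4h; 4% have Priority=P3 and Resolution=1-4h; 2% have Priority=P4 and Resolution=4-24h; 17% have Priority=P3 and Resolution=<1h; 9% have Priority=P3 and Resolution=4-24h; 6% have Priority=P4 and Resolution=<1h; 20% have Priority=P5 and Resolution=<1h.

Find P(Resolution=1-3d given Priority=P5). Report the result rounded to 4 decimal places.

0.2222

P(Priority=P5) = 0.20 + 0.07 + 0.08 + 0.10 = 0.45.
P(Resolution=1-3d | Priority=P5) = 0.10/0.45 = 0.2222.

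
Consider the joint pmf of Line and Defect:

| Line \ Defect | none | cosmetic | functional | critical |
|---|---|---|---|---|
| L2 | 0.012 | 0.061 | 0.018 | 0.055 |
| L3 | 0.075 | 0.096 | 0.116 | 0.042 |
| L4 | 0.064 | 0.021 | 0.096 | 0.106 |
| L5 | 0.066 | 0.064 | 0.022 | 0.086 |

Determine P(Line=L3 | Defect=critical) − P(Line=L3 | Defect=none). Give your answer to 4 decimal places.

-0.2003

P(Defect=critical) = 0.055 + 0.042 + 0.106 + 0.086 = 0.289; P(Line=L3 | Defect=critical) = 0.042/0.289 = 0.14533.
P(Defect=none) = 0.012 + 0.075 + 0.064 + 0.066 = 0.217; P(Line=L3 | Defect=none) = 0.075/0.217 = 0.34562.
Difference = -0.2003.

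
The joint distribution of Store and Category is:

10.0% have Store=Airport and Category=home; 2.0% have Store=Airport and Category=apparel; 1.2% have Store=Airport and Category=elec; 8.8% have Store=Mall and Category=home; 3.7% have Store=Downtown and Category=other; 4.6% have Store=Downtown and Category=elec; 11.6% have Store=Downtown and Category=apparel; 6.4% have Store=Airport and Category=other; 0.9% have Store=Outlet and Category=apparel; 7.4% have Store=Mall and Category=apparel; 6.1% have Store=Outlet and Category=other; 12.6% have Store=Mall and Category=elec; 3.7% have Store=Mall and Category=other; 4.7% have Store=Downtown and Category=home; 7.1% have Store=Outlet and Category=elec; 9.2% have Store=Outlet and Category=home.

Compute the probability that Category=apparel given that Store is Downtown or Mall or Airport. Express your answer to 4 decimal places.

P(Store=Downtown) = 0.116 + 0.046 + 0.047 + 0.037 = 0.246.
P(Store=Mall) = 0.074 + 0.126 + 0.088 + 0.037 = 0.325.
P(Store=Airport) = 0.020 + 0.012 + 0.100 + 0.064 = 0.196.
P(Store ∈ {Downtown, Mall, Airport}) = 0.246 + 0.325 + 0.196 = 0.767; P(Category=apparel, Store ∈ {Downtown, Mall, Airport}) = 0.116 + 0.074 + 0.020 = 0.210.
P(Category=apparel | Store ∈ {Downtown, Mall, Airport}) = 0.210/0.767 = 0.2738.

0.2738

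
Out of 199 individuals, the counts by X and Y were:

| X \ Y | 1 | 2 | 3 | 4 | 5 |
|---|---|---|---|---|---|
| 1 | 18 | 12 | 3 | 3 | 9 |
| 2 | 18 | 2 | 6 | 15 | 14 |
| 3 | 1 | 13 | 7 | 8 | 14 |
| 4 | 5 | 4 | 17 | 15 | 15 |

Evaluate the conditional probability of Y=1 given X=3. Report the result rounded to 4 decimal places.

0.0233

Total with X=3: 1 + 13 + 7 + 8 + 14 = 43.
P(Y=1 | X=3) = 1/43 = 0.0233.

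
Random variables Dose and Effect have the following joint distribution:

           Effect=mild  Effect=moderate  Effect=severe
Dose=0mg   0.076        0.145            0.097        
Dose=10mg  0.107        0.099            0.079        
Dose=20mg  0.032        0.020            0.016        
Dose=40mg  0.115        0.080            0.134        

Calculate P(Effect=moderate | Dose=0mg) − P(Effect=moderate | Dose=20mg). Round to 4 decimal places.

P(Dose=0mg) = 0.076 + 0.145 + 0.097 = 0.318; P(Effect=moderate | Dose=0mg) = 0.145/0.318 = 0.45597.
P(Dose=20mg) = 0.032 + 0.020 + 0.016 = 0.068; P(Effect=moderate | Dose=20mg) = 0.020/0.068 = 0.29412.
Difference = 0.1619.

0.1619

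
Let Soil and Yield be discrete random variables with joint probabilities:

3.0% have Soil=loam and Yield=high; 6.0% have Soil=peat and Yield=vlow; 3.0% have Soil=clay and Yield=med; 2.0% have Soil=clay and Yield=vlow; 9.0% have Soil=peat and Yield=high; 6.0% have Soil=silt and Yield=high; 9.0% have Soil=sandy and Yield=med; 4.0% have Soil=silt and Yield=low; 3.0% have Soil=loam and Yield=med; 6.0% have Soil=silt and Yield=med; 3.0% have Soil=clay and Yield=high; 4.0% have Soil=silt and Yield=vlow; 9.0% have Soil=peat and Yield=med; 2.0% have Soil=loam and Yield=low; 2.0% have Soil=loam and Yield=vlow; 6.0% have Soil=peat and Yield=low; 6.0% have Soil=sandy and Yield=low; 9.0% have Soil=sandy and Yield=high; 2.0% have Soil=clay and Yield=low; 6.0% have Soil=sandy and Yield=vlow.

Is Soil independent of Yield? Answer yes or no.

yes

Every cell satisfies P(Soil,Yield) = P(Soil)·P(Yield). For instance P(Soil=loam) = 0.100, P(Yield=high) = 0.300, and 0.100×0.300 = 0.030 matches the joint entry. So Soil and Yield are independent.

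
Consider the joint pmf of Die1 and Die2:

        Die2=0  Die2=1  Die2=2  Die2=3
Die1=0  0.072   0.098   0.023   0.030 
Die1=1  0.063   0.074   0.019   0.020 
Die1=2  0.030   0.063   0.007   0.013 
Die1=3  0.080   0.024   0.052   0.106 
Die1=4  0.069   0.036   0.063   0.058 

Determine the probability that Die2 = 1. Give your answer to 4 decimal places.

0.2950

P(Die2=1) = 0.098 + 0.074 + 0.063 + 0.024 + 0.036 = 0.295.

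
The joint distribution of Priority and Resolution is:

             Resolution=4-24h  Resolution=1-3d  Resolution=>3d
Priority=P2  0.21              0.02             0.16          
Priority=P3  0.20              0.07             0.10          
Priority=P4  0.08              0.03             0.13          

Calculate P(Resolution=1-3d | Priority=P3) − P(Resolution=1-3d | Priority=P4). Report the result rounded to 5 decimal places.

P(Priority=P3) = 0.20 + 0.07 + 0.10 = 0.37; P(Resolution=1-3d | Priority=P3) = 0.07/0.37 = 0.189189.
P(Priority=P4) = 0.08 + 0.03 + 0.13 = 0.24; P(Resolution=1-3d | Priority=P4) = 0.03/0.24 = 0.125000.
Difference = 0.06419.

0.06419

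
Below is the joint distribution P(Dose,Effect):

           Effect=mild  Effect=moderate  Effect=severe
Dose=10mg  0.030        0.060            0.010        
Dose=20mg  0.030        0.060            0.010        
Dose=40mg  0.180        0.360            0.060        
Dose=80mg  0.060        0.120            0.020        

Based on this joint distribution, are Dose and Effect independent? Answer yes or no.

Every cell satisfies P(Dose,Effect) = P(Dose)·P(Effect). For instance P(Dose=10mg) = 0.100, P(Effect=severe) = 0.100, and 0.100×0.100 = 0.010 matches the joint entry. So Dose and Effect are independent.

yes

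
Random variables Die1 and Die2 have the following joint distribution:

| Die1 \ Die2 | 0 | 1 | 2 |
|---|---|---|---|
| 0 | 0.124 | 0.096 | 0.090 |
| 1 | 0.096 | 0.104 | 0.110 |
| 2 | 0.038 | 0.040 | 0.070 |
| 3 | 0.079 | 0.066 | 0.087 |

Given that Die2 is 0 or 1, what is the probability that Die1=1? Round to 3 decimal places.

P(Die2=0) = 0.124 + 0.096 + 0.038 + 0.079 = 0.337.
P(Die2=1) = 0.096 + 0.104 + 0.040 + 0.066 = 0.306.
P(Die2 ∈ {0, 1}) = 0.337 + 0.306 = 0.643; P(Die1=1, Die2 ∈ {0, 1}) = 0.096 + 0.104 = 0.200.
P(Die1=1 | Die2 ∈ {0, 1}) = 0.200/0.643 = 0.311.

0.311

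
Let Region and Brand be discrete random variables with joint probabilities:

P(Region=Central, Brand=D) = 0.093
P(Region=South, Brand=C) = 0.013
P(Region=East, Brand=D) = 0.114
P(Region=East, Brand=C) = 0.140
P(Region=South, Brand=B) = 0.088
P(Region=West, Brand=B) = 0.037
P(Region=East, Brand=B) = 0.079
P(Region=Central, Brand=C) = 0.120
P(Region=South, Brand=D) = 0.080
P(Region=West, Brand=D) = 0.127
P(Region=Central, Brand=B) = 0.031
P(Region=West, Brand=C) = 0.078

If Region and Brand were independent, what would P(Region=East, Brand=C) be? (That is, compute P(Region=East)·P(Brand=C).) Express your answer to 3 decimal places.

P(Region=East) = 0.079 + 0.140 + 0.114 = 0.333.
P(Brand=C) = 0.013 + 0.140 + 0.078 + 0.120 = 0.351.
Product: 0.333 × 0.351 = 0.117.

0.117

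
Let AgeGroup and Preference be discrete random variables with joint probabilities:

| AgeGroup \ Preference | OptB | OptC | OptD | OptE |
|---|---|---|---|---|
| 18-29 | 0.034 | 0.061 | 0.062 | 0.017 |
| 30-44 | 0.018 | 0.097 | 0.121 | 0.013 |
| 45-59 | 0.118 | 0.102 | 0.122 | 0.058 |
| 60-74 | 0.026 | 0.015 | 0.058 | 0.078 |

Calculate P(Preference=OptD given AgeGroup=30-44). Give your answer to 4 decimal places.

P(AgeGroup=30-44) = 0.018 + 0.097 + 0.121 + 0.013 = 0.249.
P(Preference=OptD | AgeGroup=30-44) = 0.121/0.249 = 0.4859.

0.4859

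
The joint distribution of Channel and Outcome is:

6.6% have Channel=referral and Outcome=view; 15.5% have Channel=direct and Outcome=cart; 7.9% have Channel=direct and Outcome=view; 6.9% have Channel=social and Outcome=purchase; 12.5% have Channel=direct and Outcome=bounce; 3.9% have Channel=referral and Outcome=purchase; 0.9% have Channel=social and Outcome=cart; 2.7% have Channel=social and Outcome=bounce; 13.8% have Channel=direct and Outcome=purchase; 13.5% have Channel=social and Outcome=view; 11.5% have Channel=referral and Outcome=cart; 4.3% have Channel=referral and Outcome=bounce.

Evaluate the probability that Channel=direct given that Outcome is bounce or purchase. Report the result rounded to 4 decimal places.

0.5964

P(Outcome=bounce) = 0.027 + 0.125 + 0.043 = 0.195.
P(Outcome=purchase) = 0.069 + 0.138 + 0.039 = 0.246.
P(Outcome ∈ {bounce, purchase}) = 0.195 + 0.246 = 0.441; P(Channel=direct, Outcome ∈ {bounce, purchase}) = 0.125 + 0.138 = 0.263.
P(Channel=direct | Outcome ∈ {bounce, purchase}) = 0.263/0.441 = 0.5964.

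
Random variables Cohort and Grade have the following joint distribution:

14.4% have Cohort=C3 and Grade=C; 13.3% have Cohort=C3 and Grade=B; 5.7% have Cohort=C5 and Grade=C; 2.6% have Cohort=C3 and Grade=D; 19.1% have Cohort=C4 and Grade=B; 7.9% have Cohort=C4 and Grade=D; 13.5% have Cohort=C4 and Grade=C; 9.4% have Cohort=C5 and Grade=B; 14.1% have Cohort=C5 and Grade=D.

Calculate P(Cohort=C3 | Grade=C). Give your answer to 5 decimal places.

P(Grade=C) = 0.144 + 0.135 + 0.057 = 0.336.
P(Cohort=C3 | Grade=C) = 0.144/0.336 = 0.42857.

0.42857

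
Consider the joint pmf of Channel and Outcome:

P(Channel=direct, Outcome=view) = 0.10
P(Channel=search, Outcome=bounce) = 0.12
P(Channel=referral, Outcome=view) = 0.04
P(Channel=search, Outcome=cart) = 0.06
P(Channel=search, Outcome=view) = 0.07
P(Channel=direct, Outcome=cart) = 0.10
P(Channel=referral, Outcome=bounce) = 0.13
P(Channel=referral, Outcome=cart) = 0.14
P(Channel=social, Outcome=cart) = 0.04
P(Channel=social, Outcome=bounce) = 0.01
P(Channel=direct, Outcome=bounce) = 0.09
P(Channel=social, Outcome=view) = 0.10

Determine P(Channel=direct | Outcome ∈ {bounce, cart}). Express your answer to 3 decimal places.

P(Outcome=bounce) = 0.12 + 0.01 + 0.09 + 0.13 = 0.35.
P(Outcome=cart) = 0.06 + 0.04 + 0.10 + 0.14 = 0.34.
P(Outcome ∈ {bounce, cart}) = 0.35 + 0.34 = 0.69; P(Channel=direct, Outcome ∈ {bounce, cart}) = 0.09 + 0.10 = 0.19.
P(Channel=direct | Outcome ∈ {bounce, cart}) = 0.19/0.69 = 0.275.

0.275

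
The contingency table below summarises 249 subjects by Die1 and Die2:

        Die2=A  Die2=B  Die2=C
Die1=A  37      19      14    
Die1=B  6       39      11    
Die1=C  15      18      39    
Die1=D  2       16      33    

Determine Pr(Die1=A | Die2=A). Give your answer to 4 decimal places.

0.6167

Total with Die2=A: 37 + 6 + 15 + 2 = 60.
P(Die1=A | Die2=A) = 37/60 = 0.6167.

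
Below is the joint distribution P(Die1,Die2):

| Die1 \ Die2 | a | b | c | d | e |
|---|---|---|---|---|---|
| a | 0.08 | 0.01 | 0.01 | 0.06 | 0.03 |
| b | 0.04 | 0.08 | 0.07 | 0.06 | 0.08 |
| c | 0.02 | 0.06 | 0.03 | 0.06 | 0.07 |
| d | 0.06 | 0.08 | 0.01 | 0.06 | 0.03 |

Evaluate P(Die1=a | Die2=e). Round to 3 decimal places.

0.143

P(Die2=e) = 0.03 + 0.08 + 0.07 + 0.03 = 0.21.
P(Die1=a | Die2=e) = 0.03/0.21 = 0.143.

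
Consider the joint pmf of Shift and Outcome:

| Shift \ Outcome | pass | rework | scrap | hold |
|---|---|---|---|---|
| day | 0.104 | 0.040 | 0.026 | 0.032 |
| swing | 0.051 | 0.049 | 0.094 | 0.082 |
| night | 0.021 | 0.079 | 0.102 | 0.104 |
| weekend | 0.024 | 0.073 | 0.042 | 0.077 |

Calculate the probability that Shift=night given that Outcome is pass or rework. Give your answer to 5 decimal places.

P(Outcome=pass) = 0.104 + 0.051 + 0.021 + 0.024 = 0.200.
P(Outcome=rework) = 0.040 + 0.049 + 0.079 + 0.073 = 0.241.
P(Outcome ∈ {pass, rework}) = 0.200 + 0.241 = 0.441; P(Shift=night, Outcome ∈ {pass, rework}) = 0.021 + 0.079 = 0.100.
P(Shift=night | Outcome ∈ {pass, rework}) = 0.100/0.441 = 0.22676.

0.22676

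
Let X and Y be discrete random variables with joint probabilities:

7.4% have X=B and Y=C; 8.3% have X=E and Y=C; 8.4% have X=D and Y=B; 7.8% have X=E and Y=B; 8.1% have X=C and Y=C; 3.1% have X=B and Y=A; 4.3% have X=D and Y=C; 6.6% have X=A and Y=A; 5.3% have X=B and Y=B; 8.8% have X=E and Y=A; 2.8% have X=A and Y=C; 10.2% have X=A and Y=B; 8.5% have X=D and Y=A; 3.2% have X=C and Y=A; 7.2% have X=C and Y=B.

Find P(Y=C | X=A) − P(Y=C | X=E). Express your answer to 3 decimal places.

-0.190

P(X=A) = 0.066 + 0.102 + 0.028 = 0.196; P(Y=C | X=A) = 0.028/0.196 = 0.1429.
P(X=E) = 0.088 + 0.078 + 0.083 = 0.249; P(Y=C | X=E) = 0.083/0.249 = 0.3333.
Difference = -0.190.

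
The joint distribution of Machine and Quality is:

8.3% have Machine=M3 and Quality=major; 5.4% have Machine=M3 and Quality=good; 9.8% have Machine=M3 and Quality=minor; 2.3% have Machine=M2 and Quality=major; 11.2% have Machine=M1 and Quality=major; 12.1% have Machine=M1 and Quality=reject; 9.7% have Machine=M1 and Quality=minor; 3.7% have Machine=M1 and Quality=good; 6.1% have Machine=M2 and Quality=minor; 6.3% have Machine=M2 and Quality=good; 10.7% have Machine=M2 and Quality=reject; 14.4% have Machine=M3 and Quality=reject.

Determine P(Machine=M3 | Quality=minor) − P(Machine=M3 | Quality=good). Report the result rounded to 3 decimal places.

0.032

P(Quality=minor) = 0.097 + 0.061 + 0.098 = 0.256; P(Machine=M3 | Quality=minor) = 0.098/0.256 = 0.3828.
P(Quality=good) = 0.037 + 0.063 + 0.054 = 0.154; P(Machine=M3 | Quality=good) = 0.054/0.154 = 0.3506.
Difference = 0.032.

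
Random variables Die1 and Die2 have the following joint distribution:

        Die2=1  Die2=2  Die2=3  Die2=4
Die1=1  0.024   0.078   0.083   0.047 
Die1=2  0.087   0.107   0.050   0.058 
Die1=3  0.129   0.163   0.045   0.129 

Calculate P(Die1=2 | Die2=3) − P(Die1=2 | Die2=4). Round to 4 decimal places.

P(Die2=3) = 0.083 + 0.050 + 0.045 = 0.178; P(Die1=2 | Die2=3) = 0.050/0.178 = 0.28090.
P(Die2=4) = 0.047 + 0.058 + 0.129 = 0.234; P(Die1=2 | Die2=4) = 0.058/0.234 = 0.24786.
Difference = 0.0330.

0.0330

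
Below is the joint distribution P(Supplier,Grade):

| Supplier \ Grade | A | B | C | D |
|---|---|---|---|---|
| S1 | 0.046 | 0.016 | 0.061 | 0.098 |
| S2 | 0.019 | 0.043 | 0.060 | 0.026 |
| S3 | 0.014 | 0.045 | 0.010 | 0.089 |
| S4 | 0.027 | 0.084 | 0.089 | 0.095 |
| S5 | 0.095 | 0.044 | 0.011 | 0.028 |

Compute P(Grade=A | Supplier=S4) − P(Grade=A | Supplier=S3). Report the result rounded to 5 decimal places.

0.00292

P(Supplier=S4) = 0.027 + 0.084 + 0.089 + 0.095 = 0.295; P(Grade=A | Supplier=S4) = 0.027/0.295 = 0.091525.
P(Supplier=S3) = 0.014 + 0.045 + 0.010 + 0.089 = 0.158; P(Grade=A | Supplier=S3) = 0.014/0.158 = 0.088608.
Difference = 0.00292.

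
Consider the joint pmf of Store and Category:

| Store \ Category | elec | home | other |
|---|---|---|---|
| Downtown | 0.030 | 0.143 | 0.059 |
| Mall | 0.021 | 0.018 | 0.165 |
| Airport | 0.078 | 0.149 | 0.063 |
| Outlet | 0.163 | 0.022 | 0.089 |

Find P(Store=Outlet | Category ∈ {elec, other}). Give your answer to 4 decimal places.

0.3772

P(Category=elec) = 0.030 + 0.021 + 0.078 + 0.163 = 0.292.
P(Category=other) = 0.059 + 0.165 + 0.063 + 0.089 = 0.376.
P(Category ∈ {elec, other}) = 0.292 + 0.376 = 0.668; P(Store=Outlet, Category ∈ {elec, other}) = 0.163 + 0.089 = 0.252.
P(Store=Outlet | Category ∈ {elec, other}) = 0.252/0.668 = 0.3772.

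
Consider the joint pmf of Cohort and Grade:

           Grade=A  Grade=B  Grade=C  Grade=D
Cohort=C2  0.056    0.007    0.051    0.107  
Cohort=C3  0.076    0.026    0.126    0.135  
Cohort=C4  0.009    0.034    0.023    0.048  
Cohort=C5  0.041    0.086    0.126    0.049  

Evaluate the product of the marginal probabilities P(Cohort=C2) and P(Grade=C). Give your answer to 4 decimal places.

0.0720

P(Cohort=C2) = 0.056 + 0.007 + 0.051 + 0.107 = 0.221.
P(Grade=C) = 0.051 + 0.126 + 0.023 + 0.126 = 0.326.
Product: 0.221 × 0.326 = 0.0720.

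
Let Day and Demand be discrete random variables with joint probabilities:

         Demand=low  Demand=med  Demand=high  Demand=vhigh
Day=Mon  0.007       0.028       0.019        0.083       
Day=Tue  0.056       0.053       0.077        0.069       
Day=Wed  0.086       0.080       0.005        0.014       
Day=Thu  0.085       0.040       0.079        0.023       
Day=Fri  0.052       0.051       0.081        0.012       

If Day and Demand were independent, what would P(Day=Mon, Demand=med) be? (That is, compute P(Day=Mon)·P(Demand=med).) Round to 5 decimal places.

0.03452

P(Day=Mon) = 0.007 + 0.028 + 0.019 + 0.083 = 0.137.
P(Demand=med) = 0.028 + 0.053 + 0.080 + 0.040 + 0.051 = 0.252.
Product: 0.137 × 0.252 = 0.03452.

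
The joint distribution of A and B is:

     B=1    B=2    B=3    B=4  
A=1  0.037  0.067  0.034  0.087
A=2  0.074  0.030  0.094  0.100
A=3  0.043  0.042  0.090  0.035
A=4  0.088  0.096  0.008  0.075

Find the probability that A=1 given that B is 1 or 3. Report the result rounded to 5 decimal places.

0.15171

P(B=1) = 0.037 + 0.074 + 0.043 + 0.088 = 0.242.
P(B=3) = 0.034 + 0.094 + 0.090 + 0.008 = 0.226.
P(B ∈ {1, 3}) = 0.242 + 0.226 = 0.468; P(A=1, B ∈ {1, 3}) = 0.037 + 0.034 = 0.071.
P(A=1 | B ∈ {1, 3}) = 0.071/0.468 = 0.15171.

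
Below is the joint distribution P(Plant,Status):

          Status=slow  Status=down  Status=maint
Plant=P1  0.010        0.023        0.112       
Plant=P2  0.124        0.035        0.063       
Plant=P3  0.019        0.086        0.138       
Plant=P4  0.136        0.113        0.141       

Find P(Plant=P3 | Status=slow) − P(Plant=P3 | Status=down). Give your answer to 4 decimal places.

-0.2689

P(Status=slow) = 0.010 + 0.124 + 0.019 + 0.136 = 0.289; P(Plant=P3 | Status=slow) = 0.019/0.289 = 0.06574.
P(Status=down) = 0.023 + 0.035 + 0.086 + 0.113 = 0.257; P(Plant=P3 | Status=down) = 0.086/0.257 = 0.33463.
Difference = -0.2689.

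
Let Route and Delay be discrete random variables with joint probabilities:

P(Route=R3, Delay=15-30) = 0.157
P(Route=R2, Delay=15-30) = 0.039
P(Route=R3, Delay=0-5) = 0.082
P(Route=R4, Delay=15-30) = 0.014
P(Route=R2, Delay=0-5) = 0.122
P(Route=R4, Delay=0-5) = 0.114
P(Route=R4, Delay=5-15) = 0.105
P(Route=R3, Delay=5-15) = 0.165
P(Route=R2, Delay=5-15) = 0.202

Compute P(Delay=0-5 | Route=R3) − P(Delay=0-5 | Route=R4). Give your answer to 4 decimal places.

-0.2863

P(Route=R3) = 0.082 + 0.165 + 0.157 = 0.404; P(Delay=0-5 | Route=R3) = 0.082/0.404 = 0.20297.
P(Route=R4) = 0.114 + 0.105 + 0.014 = 0.233; P(Delay=0-5 | Route=R4) = 0.114/0.233 = 0.48927.
Difference = -0.2863.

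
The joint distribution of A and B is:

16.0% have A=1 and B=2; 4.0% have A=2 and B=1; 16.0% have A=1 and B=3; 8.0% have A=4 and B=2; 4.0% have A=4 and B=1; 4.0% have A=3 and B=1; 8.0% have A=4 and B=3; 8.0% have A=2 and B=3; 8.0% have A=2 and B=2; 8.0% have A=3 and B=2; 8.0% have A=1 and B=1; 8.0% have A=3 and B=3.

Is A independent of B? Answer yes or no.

Every cell satisfies P(A,B) = P(A)·P(B). For instance P(A=4) = 0.200, P(B=3) = 0.400, and 0.200×0.400 = 0.080 matches the joint entry. So A and B are independent.

yes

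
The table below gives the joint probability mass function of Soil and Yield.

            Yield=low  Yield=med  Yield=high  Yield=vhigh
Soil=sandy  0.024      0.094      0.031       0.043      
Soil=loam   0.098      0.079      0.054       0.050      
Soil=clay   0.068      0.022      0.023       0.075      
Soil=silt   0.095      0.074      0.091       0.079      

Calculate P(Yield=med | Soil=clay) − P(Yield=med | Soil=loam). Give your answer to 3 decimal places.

P(Soil=clay) = 0.068 + 0.022 + 0.023 + 0.075 = 0.188; P(Yield=med | Soil=clay) = 0.022/0.188 = 0.1170.
P(Soil=loam) = 0.098 + 0.079 + 0.054 + 0.050 = 0.281; P(Yield=med | Soil=loam) = 0.079/0.281 = 0.2811.
Difference = -0.164.

-0.164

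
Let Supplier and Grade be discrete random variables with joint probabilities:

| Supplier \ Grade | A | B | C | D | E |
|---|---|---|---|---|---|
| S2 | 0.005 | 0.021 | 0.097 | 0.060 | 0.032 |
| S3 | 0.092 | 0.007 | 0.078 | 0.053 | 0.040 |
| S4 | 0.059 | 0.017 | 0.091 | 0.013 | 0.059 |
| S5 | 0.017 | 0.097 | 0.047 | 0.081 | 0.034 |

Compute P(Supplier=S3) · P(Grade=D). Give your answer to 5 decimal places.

0.05589

P(Supplier=S3) = 0.092 + 0.007 + 0.078 + 0.053 + 0.040 = 0.270.
P(Grade=D) = 0.060 + 0.053 + 0.013 + 0.081 = 0.207.
Product: 0.270 × 0.207 = 0.05589.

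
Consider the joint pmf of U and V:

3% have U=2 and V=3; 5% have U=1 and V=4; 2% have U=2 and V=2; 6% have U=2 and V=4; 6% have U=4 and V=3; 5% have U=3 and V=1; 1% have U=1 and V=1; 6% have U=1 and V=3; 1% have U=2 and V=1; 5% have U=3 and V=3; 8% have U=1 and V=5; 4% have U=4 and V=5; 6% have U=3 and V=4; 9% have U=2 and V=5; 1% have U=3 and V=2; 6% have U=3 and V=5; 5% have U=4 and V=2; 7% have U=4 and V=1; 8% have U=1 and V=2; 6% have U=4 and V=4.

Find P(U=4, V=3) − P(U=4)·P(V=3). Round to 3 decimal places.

0.004

P(U=4) = 0.07 + 0.05 + 0.06 + 0.06 + 0.04 = 0.28.
P(V=3) = 0.06 + 0.03 + 0.05 + 0.06 = 0.20.
P(U=4, V=3) − P(U=4)P(V=3) = 0.06 − 0.28×0.20 = 0.004.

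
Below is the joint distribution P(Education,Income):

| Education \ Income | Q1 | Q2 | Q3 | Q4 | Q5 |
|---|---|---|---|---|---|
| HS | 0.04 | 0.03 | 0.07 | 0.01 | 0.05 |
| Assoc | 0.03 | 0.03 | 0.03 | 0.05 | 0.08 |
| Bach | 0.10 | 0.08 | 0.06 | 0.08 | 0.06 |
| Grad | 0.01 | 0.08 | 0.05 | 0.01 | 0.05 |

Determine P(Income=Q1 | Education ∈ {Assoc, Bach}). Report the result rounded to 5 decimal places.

P(Education=Assoc) = 0.03 + 0.03 + 0.03 + 0.05 + 0.08 = 0.22.
P(Education=Bach) = 0.10 + 0.08 + 0.06 + 0.08 + 0.06 = 0.38.
P(Education ∈ {Assoc, Bach}) = 0.22 + 0.38 = 0.60; P(Income=Q1, Education ∈ {Assoc, Bach}) = 0.03 + 0.10 = 0.13.
P(Income=Q1 | Education ∈ {Assoc, Bach}) = 0.13/0.60 = 0.21667.

0.21667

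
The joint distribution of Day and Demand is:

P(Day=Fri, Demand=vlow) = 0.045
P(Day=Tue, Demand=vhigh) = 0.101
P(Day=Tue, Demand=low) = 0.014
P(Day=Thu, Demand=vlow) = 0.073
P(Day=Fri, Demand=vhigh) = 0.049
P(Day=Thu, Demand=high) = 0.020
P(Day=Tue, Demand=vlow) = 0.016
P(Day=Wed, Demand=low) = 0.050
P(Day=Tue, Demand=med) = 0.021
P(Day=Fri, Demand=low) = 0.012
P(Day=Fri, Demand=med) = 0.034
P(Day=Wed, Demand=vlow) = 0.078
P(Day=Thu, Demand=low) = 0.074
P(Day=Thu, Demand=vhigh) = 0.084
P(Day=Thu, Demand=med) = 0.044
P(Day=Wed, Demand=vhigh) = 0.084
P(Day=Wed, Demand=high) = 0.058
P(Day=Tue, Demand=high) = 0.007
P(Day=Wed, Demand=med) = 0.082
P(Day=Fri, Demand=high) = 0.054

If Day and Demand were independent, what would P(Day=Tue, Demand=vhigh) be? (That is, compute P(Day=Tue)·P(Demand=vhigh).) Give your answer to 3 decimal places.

P(Day=Tue) = 0.016 + 0.014 + 0.021 + 0.007 + 0.101 = 0.159.
P(Demand=vhigh) = 0.101 + 0.084 + 0.084 + 0.049 = 0.318.
Product: 0.159 × 0.318 = 0.051.

0.051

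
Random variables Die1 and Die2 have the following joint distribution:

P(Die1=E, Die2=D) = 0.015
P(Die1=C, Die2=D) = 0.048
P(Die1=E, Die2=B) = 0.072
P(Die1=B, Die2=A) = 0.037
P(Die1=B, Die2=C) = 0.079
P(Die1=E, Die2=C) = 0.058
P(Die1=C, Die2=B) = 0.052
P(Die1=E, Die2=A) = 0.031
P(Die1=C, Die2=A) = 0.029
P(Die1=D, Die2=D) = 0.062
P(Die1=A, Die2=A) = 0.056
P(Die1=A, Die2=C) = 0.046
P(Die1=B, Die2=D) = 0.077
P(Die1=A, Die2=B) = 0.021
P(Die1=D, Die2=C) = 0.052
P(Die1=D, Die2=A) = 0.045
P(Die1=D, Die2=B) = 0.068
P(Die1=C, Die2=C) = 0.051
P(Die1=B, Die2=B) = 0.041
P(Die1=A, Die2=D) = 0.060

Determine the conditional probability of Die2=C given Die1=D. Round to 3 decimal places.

0.229

P(Die1=D) = 0.045 + 0.068 + 0.052 + 0.062 = 0.227.
P(Die2=C | Die1=D) = 0.052/0.227 = 0.229.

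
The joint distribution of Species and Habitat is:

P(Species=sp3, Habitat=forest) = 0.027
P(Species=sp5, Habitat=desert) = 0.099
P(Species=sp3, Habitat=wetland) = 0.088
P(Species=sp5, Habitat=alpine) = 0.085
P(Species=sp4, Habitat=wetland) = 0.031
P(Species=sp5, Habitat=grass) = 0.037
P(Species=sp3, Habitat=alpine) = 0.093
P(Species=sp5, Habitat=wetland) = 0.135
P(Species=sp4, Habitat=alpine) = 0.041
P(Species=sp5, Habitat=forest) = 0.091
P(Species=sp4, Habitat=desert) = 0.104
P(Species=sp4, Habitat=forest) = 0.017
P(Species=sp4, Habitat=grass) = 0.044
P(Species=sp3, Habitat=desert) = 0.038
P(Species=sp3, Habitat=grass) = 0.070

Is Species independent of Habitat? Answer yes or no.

P(Species=sp4) = 0.237 and P(Habitat=desert) = 0.241, so their product is 0.05712, but P(Species=sp4, Habitat=desert) = 0.104. Since these differ, Species and Habitat are not independent.

no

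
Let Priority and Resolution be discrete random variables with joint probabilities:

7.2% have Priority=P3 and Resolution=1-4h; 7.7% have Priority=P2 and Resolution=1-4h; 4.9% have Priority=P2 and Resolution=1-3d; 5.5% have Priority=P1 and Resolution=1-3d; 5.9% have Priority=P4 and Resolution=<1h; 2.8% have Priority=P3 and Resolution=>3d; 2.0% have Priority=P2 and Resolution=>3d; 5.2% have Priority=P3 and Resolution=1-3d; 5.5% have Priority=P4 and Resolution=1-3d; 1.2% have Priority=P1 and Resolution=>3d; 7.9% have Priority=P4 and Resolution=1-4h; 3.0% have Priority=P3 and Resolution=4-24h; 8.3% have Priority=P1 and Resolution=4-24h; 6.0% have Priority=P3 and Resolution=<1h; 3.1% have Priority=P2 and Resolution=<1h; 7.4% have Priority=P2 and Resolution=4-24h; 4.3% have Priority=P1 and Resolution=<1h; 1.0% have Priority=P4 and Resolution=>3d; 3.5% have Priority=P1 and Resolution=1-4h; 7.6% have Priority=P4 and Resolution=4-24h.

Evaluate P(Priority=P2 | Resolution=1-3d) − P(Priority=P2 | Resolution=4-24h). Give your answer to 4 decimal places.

-0.0491

P(Resolution=1-3d) = 0.055 + 0.049 + 0.052 + 0.055 = 0.211; P(Priority=P2 | Resolution=1-3d) = 0.049/0.211 = 0.23223.
P(Resolution=4-24h) = 0.083 + 0.074 + 0.030 + 0.076 = 0.263; P(Priority=P2 | Resolution=4-24h) = 0.074/0.263 = 0.28137.
Difference = -0.0491.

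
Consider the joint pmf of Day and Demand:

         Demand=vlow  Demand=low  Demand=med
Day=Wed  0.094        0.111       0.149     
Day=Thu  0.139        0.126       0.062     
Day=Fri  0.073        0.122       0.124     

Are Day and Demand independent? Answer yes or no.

P(Day=Thu) = 0.327 and P(Demand=med) = 0.335, so their product is 0.10955, but P(Day=Thu, Demand=med) = 0.062. Since these differ, Day and Demand are not independent.

no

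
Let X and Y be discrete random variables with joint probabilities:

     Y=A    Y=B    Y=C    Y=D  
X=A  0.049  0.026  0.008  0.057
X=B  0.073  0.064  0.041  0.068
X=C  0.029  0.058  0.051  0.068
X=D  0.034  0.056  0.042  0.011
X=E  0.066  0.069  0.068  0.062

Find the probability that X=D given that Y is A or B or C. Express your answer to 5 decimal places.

0.17984

P(Y=A) = 0.049 + 0.073 + 0.029 + 0.034 + 0.066 = 0.251.
P(Y=B) = 0.026 + 0.064 + 0.058 + 0.056 + 0.069 = 0.273.
P(Y=C) = 0.008 + 0.041 + 0.051 + 0.042 + 0.068 = 0.210.
P(Y ∈ {A, B, C}) = 0.251 + 0.273 + 0.210 = 0.734; P(X=D, Y ∈ {A, B, C}) = 0.034 + 0.056 + 0.042 = 0.132.
P(X=D | Y ∈ {A, B, C}) = 0.132/0.734 = 0.17984.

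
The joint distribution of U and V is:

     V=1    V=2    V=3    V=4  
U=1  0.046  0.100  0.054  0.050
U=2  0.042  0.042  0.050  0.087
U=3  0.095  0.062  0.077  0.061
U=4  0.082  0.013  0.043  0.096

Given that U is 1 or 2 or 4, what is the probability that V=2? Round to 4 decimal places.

0.2199

P(U=1) = 0.046 + 0.100 + 0.054 + 0.050 = 0.250.
P(U=2) = 0.042 + 0.042 + 0.050 + 0.087 = 0.221.
P(U=4) = 0.082 + 0.013 + 0.043 + 0.096 = 0.234.
P(U ∈ {1, 2, 4}) = 0.250 + 0.221 + 0.234 = 0.705; P(V=2, U ∈ {1, 2, 4}) = 0.100 + 0.042 + 0.013 = 0.155.
P(V=2 | U ∈ {1, 2, 4}) = 0.155/0.705 = 0.2199.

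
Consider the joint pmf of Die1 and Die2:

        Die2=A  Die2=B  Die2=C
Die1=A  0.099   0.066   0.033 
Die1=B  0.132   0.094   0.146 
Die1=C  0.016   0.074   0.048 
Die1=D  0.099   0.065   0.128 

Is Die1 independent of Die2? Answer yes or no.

P(Die1=A) = 0.198 and P(Die2=C) = 0.355, so their product is 0.07029, but P(Die1=A, Die2=C) = 0.033. Since these differ, Die1 and Die2 are not independent.

no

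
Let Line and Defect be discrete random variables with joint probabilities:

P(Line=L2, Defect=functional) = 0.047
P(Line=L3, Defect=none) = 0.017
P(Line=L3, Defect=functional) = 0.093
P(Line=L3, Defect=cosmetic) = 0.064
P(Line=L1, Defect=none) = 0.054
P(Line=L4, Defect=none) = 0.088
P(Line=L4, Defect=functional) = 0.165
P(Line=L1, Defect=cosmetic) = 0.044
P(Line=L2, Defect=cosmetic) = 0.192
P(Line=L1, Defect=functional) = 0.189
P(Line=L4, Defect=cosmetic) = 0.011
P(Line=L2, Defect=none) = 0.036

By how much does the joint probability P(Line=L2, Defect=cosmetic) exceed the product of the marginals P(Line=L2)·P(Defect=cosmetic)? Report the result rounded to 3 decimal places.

P(Line=L2) = 0.036 + 0.192 + 0.047 = 0.275.
P(Defect=cosmetic) = 0.044 + 0.192 + 0.064 + 0.011 = 0.311.
P(Line=L2, Defect=cosmetic) − P(Line=L2)P(Defect=cosmetic) = 0.192 − 0.275×0.311 = 0.106.

0.106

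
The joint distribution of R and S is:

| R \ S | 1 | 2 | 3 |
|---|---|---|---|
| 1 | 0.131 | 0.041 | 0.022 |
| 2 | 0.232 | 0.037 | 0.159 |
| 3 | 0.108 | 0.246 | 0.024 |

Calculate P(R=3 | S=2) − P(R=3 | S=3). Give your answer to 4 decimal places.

0.6422

P(S=2) = 0.041 + 0.037 + 0.246 = 0.324; P(R=3 | S=2) = 0.246/0.324 = 0.75926.
P(S=3) = 0.022 + 0.159 + 0.024 = 0.205; P(R=3 | S=3) = 0.024/0.205 = 0.11707.
Difference = 0.6422.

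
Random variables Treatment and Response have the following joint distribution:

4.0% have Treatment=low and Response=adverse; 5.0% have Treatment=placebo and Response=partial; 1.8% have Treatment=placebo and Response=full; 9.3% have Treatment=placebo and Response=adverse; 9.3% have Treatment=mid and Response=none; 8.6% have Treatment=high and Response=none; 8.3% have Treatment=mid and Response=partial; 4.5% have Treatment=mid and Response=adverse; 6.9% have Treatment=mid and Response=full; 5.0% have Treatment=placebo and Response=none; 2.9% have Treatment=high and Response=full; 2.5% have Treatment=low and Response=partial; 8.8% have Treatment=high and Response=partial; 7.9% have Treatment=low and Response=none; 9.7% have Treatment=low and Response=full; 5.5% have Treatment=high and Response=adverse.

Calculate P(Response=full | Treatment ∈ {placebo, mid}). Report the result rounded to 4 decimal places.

0.1737

P(Treatment=placebo) = 0.050 + 0.050 + 0.018 + 0.093 = 0.211.
P(Treatment=mid) = 0.093 + 0.083 + 0.069 + 0.045 = 0.290.
P(Treatment ∈ {placebo, mid}) = 0.211 + 0.290 = 0.501; P(Response=full, Treatment ∈ {placebo, mid}) = 0.018 + 0.069 = 0.087.
P(Response=full | Treatment ∈ {placebo, mid}) = 0.087/0.501 = 0.1737.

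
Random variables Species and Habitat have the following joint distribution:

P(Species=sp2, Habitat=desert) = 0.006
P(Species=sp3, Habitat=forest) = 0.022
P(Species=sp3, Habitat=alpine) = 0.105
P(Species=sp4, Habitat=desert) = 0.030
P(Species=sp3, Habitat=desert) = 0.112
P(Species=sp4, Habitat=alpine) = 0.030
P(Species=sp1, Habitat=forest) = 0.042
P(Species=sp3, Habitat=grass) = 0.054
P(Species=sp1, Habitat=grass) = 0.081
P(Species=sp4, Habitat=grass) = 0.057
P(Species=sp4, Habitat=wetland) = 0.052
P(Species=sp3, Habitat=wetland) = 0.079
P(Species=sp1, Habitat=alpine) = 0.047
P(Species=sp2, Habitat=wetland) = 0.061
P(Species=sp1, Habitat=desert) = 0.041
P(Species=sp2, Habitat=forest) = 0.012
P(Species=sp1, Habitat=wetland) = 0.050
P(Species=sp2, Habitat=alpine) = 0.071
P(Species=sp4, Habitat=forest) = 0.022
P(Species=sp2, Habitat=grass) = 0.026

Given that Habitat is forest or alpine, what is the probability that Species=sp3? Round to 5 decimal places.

0.36182

P(Habitat=forest) = 0.042 + 0.012 + 0.022 + 0.022 = 0.098.
P(Habitat=alpine) = 0.047 + 0.071 + 0.105 + 0.030 = 0.253.
P(Habitat ∈ {forest, alpine}) = 0.098 + 0.253 = 0.351; P(Species=sp3, Habitat ∈ {forest, alpine}) = 0.022 + 0.105 = 0.127.
P(Species=sp3 | Habitat ∈ {forest, alpine}) = 0.127/0.351 = 0.36182.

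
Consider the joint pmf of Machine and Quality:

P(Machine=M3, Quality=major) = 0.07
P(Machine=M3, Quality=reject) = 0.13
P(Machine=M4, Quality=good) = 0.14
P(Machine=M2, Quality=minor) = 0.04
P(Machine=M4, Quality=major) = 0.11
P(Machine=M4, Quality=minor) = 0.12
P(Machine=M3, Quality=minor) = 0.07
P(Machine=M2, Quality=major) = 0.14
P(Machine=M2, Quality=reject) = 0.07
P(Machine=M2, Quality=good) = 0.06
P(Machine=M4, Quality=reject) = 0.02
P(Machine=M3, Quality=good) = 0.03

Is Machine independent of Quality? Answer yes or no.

no

P(Machine=M4) = 0.39 and P(Quality=reject) = 0.22, so their product is 0.0858, but P(Machine=M4, Quality=reject) = 0.02. Since these differ, Machine and Quality are not independent.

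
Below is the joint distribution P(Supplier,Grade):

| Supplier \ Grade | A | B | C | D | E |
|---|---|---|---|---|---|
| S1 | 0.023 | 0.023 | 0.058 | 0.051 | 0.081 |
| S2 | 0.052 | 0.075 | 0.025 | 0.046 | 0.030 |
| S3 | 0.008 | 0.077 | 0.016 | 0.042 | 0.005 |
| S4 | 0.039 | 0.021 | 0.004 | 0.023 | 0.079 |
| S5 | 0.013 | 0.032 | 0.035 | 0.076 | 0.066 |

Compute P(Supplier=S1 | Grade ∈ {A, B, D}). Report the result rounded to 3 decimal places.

P(Grade=A) = 0.023 + 0.052 + 0.008 + 0.039 + 0.013 = 0.135.
P(Grade=B) = 0.023 + 0.075 + 0.077 + 0.021 + 0.032 = 0.228.
P(Grade=D) = 0.051 + 0.046 + 0.042 + 0.023 + 0.076 = 0.238.
P(Grade ∈ {A, B, D}) = 0.135 + 0.228 + 0.238 = 0.601; P(Supplier=S1, Grade ∈ {A, B, D}) = 0.023 + 0.023 + 0.051 = 0.097.
P(Supplier=S1 | Grade ∈ {A, B, D}) = 0.097/0.601 = 0.161.

0.161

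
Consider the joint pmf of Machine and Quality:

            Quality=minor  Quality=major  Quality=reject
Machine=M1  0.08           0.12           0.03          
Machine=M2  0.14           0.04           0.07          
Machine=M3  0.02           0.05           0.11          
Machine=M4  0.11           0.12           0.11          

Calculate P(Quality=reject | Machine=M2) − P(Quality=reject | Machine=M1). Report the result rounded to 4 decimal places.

P(Machine=M2) = 0.14 + 0.04 + 0.07 = 0.25; P(Quality=reject | Machine=M2) = 0.07/0.25 = 0.28000.
P(Machine=M1) = 0.08 + 0.12 + 0.03 = 0.23; P(Quality=reject | Machine=M1) = 0.03/0.23 = 0.13043.
Difference = 0.1496.

0.1496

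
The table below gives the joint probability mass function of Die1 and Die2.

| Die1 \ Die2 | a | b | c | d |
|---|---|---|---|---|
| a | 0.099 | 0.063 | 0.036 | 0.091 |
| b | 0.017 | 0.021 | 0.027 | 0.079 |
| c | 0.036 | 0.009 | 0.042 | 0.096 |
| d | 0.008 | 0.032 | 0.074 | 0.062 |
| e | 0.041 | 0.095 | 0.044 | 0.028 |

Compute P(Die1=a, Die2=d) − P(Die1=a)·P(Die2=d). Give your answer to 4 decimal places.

P(Die1=a) = 0.099 + 0.063 + 0.036 + 0.091 = 0.289.
P(Die2=d) = 0.091 + 0.079 + 0.096 + 0.062 + 0.028 = 0.356.
P(Die1=a, Die2=d) − P(Die1=a)P(Die2=d) = 0.091 − 0.289×0.356 = -0.0119.

-0.0119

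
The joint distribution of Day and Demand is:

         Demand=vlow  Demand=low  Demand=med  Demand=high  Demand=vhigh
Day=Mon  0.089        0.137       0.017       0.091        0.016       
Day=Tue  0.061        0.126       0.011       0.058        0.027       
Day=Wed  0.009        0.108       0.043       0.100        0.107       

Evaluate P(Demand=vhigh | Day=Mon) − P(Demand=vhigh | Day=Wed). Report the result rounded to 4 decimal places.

-0.2458

P(Day=Mon) = 0.089 + 0.137 + 0.017 + 0.091 + 0.016 = 0.350; P(Demand=vhigh | Day=Mon) = 0.016/0.350 = 0.04571.
P(Day=Wed) = 0.009 + 0.108 + 0.043 + 0.100 + 0.107 = 0.367; P(Demand=vhigh | Day=Wed) = 0.107/0.367 = 0.29155.
Difference = -0.2458.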